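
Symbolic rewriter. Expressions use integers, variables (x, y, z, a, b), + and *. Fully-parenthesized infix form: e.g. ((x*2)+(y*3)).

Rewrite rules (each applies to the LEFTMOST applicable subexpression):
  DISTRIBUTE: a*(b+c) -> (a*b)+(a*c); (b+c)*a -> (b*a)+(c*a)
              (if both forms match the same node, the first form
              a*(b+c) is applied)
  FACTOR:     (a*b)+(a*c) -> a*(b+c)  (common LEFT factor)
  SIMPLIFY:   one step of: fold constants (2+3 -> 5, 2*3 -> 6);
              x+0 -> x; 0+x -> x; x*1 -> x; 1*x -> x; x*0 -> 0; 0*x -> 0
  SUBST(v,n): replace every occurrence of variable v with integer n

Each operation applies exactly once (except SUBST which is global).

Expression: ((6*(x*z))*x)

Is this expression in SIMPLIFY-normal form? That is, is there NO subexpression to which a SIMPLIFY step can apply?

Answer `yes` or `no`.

Answer: yes

Derivation:
Expression: ((6*(x*z))*x)
Scanning for simplifiable subexpressions (pre-order)...
  at root: ((6*(x*z))*x) (not simplifiable)
  at L: (6*(x*z)) (not simplifiable)
  at LR: (x*z) (not simplifiable)
Result: no simplifiable subexpression found -> normal form.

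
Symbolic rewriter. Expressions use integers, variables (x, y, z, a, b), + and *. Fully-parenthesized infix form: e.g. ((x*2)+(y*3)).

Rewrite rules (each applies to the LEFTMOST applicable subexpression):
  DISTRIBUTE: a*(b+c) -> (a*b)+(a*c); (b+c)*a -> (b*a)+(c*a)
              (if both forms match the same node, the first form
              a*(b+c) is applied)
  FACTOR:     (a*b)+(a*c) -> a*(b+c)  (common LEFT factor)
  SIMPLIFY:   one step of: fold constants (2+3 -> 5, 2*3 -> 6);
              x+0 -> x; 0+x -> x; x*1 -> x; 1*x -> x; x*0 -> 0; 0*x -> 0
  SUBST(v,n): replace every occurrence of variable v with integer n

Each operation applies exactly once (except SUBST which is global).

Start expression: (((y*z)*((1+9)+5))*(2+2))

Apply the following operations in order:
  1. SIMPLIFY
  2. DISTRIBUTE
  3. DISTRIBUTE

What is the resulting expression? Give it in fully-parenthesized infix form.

Answer: (((((y*z)*10)+((y*z)*5))*2)+(((y*z)*(10+5))*2))

Derivation:
Start: (((y*z)*((1+9)+5))*(2+2))
Apply SIMPLIFY at LRL (target: (1+9)): (((y*z)*((1+9)+5))*(2+2)) -> (((y*z)*(10+5))*(2+2))
Apply DISTRIBUTE at root (target: (((y*z)*(10+5))*(2+2))): (((y*z)*(10+5))*(2+2)) -> ((((y*z)*(10+5))*2)+(((y*z)*(10+5))*2))
Apply DISTRIBUTE at LL (target: ((y*z)*(10+5))): ((((y*z)*(10+5))*2)+(((y*z)*(10+5))*2)) -> (((((y*z)*10)+((y*z)*5))*2)+(((y*z)*(10+5))*2))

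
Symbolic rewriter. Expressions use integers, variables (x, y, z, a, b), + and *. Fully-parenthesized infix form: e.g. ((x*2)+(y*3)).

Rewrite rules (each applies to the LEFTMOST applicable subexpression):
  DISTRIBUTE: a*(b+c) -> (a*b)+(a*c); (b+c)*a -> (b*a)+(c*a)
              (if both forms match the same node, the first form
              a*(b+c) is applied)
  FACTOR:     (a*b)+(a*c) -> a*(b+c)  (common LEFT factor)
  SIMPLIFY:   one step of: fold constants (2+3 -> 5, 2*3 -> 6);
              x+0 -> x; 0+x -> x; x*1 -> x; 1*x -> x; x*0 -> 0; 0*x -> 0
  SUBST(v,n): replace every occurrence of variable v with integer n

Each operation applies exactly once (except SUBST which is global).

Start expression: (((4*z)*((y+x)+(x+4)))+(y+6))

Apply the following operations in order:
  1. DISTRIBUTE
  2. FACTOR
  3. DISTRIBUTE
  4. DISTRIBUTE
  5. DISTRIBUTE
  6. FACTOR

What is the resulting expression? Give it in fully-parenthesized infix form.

Answer: ((((4*z)*(y+x))+(((4*z)*x)+((4*z)*4)))+(y+6))

Derivation:
Start: (((4*z)*((y+x)+(x+4)))+(y+6))
Apply DISTRIBUTE at L (target: ((4*z)*((y+x)+(x+4)))): (((4*z)*((y+x)+(x+4)))+(y+6)) -> ((((4*z)*(y+x))+((4*z)*(x+4)))+(y+6))
Apply FACTOR at L (target: (((4*z)*(y+x))+((4*z)*(x+4)))): ((((4*z)*(y+x))+((4*z)*(x+4)))+(y+6)) -> (((4*z)*((y+x)+(x+4)))+(y+6))
Apply DISTRIBUTE at L (target: ((4*z)*((y+x)+(x+4)))): (((4*z)*((y+x)+(x+4)))+(y+6)) -> ((((4*z)*(y+x))+((4*z)*(x+4)))+(y+6))
Apply DISTRIBUTE at LL (target: ((4*z)*(y+x))): ((((4*z)*(y+x))+((4*z)*(x+4)))+(y+6)) -> (((((4*z)*y)+((4*z)*x))+((4*z)*(x+4)))+(y+6))
Apply DISTRIBUTE at LR (target: ((4*z)*(x+4))): (((((4*z)*y)+((4*z)*x))+((4*z)*(x+4)))+(y+6)) -> (((((4*z)*y)+((4*z)*x))+(((4*z)*x)+((4*z)*4)))+(y+6))
Apply FACTOR at LL (target: (((4*z)*y)+((4*z)*x))): (((((4*z)*y)+((4*z)*x))+(((4*z)*x)+((4*z)*4)))+(y+6)) -> ((((4*z)*(y+x))+(((4*z)*x)+((4*z)*4)))+(y+6))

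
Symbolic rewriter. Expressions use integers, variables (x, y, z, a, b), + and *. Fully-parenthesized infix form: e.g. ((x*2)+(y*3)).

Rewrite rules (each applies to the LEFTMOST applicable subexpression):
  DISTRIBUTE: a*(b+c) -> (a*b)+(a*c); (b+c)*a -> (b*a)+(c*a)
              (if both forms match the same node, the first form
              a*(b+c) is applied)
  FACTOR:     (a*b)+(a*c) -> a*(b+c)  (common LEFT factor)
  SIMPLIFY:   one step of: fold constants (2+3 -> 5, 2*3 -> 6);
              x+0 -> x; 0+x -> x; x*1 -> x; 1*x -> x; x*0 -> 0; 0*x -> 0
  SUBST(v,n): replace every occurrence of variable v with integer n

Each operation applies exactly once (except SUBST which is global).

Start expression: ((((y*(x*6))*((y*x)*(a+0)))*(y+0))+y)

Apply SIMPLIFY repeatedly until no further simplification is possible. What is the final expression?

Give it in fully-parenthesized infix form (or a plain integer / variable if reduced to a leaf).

Answer: ((((y*(x*6))*((y*x)*a))*y)+y)

Derivation:
Start: ((((y*(x*6))*((y*x)*(a+0)))*(y+0))+y)
Step 1: at LLRR: (a+0) -> a; overall: ((((y*(x*6))*((y*x)*(a+0)))*(y+0))+y) -> ((((y*(x*6))*((y*x)*a))*(y+0))+y)
Step 2: at LR: (y+0) -> y; overall: ((((y*(x*6))*((y*x)*a))*(y+0))+y) -> ((((y*(x*6))*((y*x)*a))*y)+y)
Fixed point: ((((y*(x*6))*((y*x)*a))*y)+y)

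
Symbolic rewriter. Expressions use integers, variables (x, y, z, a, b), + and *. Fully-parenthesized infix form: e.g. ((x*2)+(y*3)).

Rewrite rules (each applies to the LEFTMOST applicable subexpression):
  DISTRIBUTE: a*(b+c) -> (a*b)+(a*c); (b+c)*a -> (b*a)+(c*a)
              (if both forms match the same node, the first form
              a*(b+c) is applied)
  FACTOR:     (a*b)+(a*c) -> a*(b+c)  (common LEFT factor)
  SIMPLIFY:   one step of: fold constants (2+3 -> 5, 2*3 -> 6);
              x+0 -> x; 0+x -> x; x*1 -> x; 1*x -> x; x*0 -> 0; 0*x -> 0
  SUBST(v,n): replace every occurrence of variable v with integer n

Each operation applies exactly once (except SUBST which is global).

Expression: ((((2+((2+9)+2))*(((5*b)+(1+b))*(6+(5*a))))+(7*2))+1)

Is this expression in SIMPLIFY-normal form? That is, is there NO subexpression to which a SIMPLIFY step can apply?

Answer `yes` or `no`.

Answer: no

Derivation:
Expression: ((((2+((2+9)+2))*(((5*b)+(1+b))*(6+(5*a))))+(7*2))+1)
Scanning for simplifiable subexpressions (pre-order)...
  at root: ((((2+((2+9)+2))*(((5*b)+(1+b))*(6+(5*a))))+(7*2))+1) (not simplifiable)
  at L: (((2+((2+9)+2))*(((5*b)+(1+b))*(6+(5*a))))+(7*2)) (not simplifiable)
  at LL: ((2+((2+9)+2))*(((5*b)+(1+b))*(6+(5*a)))) (not simplifiable)
  at LLL: (2+((2+9)+2)) (not simplifiable)
  at LLLR: ((2+9)+2) (not simplifiable)
  at LLLRL: (2+9) (SIMPLIFIABLE)
  at LLR: (((5*b)+(1+b))*(6+(5*a))) (not simplifiable)
  at LLRL: ((5*b)+(1+b)) (not simplifiable)
  at LLRLL: (5*b) (not simplifiable)
  at LLRLR: (1+b) (not simplifiable)
  at LLRR: (6+(5*a)) (not simplifiable)
  at LLRRR: (5*a) (not simplifiable)
  at LR: (7*2) (SIMPLIFIABLE)
Found simplifiable subexpr at path LLLRL: (2+9)
One SIMPLIFY step would give: ((((2+(11+2))*(((5*b)+(1+b))*(6+(5*a))))+(7*2))+1)
-> NOT in normal form.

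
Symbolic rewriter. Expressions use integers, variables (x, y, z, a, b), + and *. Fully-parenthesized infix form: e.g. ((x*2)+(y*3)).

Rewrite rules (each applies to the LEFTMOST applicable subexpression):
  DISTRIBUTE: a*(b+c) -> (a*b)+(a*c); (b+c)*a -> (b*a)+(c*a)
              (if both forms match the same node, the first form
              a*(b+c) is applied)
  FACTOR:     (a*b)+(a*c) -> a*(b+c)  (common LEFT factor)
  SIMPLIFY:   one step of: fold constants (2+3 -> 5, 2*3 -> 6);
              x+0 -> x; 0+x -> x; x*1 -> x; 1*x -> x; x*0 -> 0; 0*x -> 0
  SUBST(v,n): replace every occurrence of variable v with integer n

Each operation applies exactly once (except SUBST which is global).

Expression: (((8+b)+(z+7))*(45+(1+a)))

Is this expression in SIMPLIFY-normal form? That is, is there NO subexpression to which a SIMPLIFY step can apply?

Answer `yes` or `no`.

Answer: yes

Derivation:
Expression: (((8+b)+(z+7))*(45+(1+a)))
Scanning for simplifiable subexpressions (pre-order)...
  at root: (((8+b)+(z+7))*(45+(1+a))) (not simplifiable)
  at L: ((8+b)+(z+7)) (not simplifiable)
  at LL: (8+b) (not simplifiable)
  at LR: (z+7) (not simplifiable)
  at R: (45+(1+a)) (not simplifiable)
  at RR: (1+a) (not simplifiable)
Result: no simplifiable subexpression found -> normal form.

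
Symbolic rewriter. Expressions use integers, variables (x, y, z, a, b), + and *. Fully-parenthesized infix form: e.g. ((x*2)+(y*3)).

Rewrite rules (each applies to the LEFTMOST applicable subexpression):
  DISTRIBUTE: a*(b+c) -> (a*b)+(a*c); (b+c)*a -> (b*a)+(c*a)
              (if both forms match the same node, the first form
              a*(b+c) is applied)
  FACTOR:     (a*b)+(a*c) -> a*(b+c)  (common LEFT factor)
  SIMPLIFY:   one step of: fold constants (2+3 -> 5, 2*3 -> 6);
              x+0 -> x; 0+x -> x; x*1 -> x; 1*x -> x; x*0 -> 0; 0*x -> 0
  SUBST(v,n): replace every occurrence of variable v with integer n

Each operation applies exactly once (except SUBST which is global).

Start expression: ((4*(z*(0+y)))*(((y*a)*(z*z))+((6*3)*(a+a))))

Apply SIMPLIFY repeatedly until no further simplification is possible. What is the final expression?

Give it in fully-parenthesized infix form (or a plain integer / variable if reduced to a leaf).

Answer: ((4*(z*y))*(((y*a)*(z*z))+(18*(a+a))))

Derivation:
Start: ((4*(z*(0+y)))*(((y*a)*(z*z))+((6*3)*(a+a))))
Step 1: at LRR: (0+y) -> y; overall: ((4*(z*(0+y)))*(((y*a)*(z*z))+((6*3)*(a+a)))) -> ((4*(z*y))*(((y*a)*(z*z))+((6*3)*(a+a))))
Step 2: at RRL: (6*3) -> 18; overall: ((4*(z*y))*(((y*a)*(z*z))+((6*3)*(a+a)))) -> ((4*(z*y))*(((y*a)*(z*z))+(18*(a+a))))
Fixed point: ((4*(z*y))*(((y*a)*(z*z))+(18*(a+a))))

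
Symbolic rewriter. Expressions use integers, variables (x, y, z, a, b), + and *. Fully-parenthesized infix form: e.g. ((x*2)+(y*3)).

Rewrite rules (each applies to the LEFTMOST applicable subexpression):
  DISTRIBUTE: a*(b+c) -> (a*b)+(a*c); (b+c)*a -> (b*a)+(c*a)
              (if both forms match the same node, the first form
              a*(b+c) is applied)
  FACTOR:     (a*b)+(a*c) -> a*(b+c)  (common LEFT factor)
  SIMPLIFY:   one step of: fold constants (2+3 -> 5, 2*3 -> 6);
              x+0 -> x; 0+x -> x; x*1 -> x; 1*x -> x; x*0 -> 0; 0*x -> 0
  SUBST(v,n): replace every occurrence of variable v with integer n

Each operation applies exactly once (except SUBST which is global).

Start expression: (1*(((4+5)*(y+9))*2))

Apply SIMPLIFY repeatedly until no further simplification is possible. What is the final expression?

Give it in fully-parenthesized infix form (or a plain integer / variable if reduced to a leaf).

Answer: ((9*(y+9))*2)

Derivation:
Start: (1*(((4+5)*(y+9))*2))
Step 1: at root: (1*(((4+5)*(y+9))*2)) -> (((4+5)*(y+9))*2); overall: (1*(((4+5)*(y+9))*2)) -> (((4+5)*(y+9))*2)
Step 2: at LL: (4+5) -> 9; overall: (((4+5)*(y+9))*2) -> ((9*(y+9))*2)
Fixed point: ((9*(y+9))*2)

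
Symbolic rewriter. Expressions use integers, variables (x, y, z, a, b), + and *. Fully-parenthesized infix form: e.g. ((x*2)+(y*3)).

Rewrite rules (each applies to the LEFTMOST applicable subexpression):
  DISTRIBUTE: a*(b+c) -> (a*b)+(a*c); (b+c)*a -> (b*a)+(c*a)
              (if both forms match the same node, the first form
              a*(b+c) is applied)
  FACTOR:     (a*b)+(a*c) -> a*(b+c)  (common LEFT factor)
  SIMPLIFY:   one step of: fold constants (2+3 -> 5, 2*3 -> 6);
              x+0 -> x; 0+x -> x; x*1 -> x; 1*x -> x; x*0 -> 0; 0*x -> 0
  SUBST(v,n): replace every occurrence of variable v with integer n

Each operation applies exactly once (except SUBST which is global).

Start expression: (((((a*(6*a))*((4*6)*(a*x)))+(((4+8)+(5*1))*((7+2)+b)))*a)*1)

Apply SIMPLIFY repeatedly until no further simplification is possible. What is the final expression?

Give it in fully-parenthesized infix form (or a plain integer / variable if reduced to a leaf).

Start: (((((a*(6*a))*((4*6)*(a*x)))+(((4+8)+(5*1))*((7+2)+b)))*a)*1)
Step 1: at root: (((((a*(6*a))*((4*6)*(a*x)))+(((4+8)+(5*1))*((7+2)+b)))*a)*1) -> ((((a*(6*a))*((4*6)*(a*x)))+(((4+8)+(5*1))*((7+2)+b)))*a); overall: (((((a*(6*a))*((4*6)*(a*x)))+(((4+8)+(5*1))*((7+2)+b)))*a)*1) -> ((((a*(6*a))*((4*6)*(a*x)))+(((4+8)+(5*1))*((7+2)+b)))*a)
Step 2: at LLRL: (4*6) -> 24; overall: ((((a*(6*a))*((4*6)*(a*x)))+(((4+8)+(5*1))*((7+2)+b)))*a) -> ((((a*(6*a))*(24*(a*x)))+(((4+8)+(5*1))*((7+2)+b)))*a)
Step 3: at LRLL: (4+8) -> 12; overall: ((((a*(6*a))*(24*(a*x)))+(((4+8)+(5*1))*((7+2)+b)))*a) -> ((((a*(6*a))*(24*(a*x)))+((12+(5*1))*((7+2)+b)))*a)
Step 4: at LRLR: (5*1) -> 5; overall: ((((a*(6*a))*(24*(a*x)))+((12+(5*1))*((7+2)+b)))*a) -> ((((a*(6*a))*(24*(a*x)))+((12+5)*((7+2)+b)))*a)
Step 5: at LRL: (12+5) -> 17; overall: ((((a*(6*a))*(24*(a*x)))+((12+5)*((7+2)+b)))*a) -> ((((a*(6*a))*(24*(a*x)))+(17*((7+2)+b)))*a)
Step 6: at LRRL: (7+2) -> 9; overall: ((((a*(6*a))*(24*(a*x)))+(17*((7+2)+b)))*a) -> ((((a*(6*a))*(24*(a*x)))+(17*(9+b)))*a)
Fixed point: ((((a*(6*a))*(24*(a*x)))+(17*(9+b)))*a)

Answer: ((((a*(6*a))*(24*(a*x)))+(17*(9+b)))*a)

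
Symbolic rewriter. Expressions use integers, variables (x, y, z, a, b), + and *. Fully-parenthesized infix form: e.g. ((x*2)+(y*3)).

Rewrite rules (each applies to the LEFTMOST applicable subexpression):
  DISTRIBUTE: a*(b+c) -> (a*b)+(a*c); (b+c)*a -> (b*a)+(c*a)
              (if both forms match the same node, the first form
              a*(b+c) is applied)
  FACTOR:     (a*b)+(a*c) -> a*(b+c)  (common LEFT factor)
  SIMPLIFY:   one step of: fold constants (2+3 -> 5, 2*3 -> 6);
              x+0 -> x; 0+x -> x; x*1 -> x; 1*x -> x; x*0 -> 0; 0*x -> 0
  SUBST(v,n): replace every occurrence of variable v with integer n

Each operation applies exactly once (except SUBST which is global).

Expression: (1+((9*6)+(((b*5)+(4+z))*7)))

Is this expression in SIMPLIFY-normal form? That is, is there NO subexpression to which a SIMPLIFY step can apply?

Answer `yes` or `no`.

Answer: no

Derivation:
Expression: (1+((9*6)+(((b*5)+(4+z))*7)))
Scanning for simplifiable subexpressions (pre-order)...
  at root: (1+((9*6)+(((b*5)+(4+z))*7))) (not simplifiable)
  at R: ((9*6)+(((b*5)+(4+z))*7)) (not simplifiable)
  at RL: (9*6) (SIMPLIFIABLE)
  at RR: (((b*5)+(4+z))*7) (not simplifiable)
  at RRL: ((b*5)+(4+z)) (not simplifiable)
  at RRLL: (b*5) (not simplifiable)
  at RRLR: (4+z) (not simplifiable)
Found simplifiable subexpr at path RL: (9*6)
One SIMPLIFY step would give: (1+(54+(((b*5)+(4+z))*7)))
-> NOT in normal form.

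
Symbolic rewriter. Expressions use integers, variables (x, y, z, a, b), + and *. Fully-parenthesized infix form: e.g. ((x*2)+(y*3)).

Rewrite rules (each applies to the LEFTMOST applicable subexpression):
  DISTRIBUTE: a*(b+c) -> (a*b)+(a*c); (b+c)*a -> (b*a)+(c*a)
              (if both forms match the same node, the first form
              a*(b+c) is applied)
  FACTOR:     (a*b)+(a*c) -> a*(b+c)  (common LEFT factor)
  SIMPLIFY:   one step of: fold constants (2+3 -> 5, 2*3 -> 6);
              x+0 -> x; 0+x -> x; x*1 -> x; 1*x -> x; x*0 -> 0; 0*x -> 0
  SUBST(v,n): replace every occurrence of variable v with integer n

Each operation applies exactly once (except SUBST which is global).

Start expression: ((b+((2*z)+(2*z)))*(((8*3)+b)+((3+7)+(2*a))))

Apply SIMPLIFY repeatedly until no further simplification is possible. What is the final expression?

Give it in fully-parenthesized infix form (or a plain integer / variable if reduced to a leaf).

Start: ((b+((2*z)+(2*z)))*(((8*3)+b)+((3+7)+(2*a))))
Step 1: at RLL: (8*3) -> 24; overall: ((b+((2*z)+(2*z)))*(((8*3)+b)+((3+7)+(2*a)))) -> ((b+((2*z)+(2*z)))*((24+b)+((3+7)+(2*a))))
Step 2: at RRL: (3+7) -> 10; overall: ((b+((2*z)+(2*z)))*((24+b)+((3+7)+(2*a)))) -> ((b+((2*z)+(2*z)))*((24+b)+(10+(2*a))))
Fixed point: ((b+((2*z)+(2*z)))*((24+b)+(10+(2*a))))

Answer: ((b+((2*z)+(2*z)))*((24+b)+(10+(2*a))))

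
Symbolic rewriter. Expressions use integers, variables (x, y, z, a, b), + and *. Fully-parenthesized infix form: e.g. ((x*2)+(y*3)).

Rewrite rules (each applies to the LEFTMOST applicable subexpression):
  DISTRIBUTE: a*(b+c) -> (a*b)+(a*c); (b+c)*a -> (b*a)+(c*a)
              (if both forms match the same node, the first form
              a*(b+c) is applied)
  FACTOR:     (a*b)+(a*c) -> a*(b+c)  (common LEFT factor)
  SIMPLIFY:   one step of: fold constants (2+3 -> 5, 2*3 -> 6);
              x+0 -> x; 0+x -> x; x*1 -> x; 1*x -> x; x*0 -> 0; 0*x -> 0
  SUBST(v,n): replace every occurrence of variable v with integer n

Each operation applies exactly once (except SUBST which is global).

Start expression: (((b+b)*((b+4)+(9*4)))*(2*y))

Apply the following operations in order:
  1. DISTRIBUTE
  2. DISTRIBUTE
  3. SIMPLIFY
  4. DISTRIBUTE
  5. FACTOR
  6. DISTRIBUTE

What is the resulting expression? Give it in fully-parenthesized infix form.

Answer: (((((b+b)*b)+((b+b)*4))*(2*y))+(((b+b)*36)*(2*y)))

Derivation:
Start: (((b+b)*((b+4)+(9*4)))*(2*y))
Apply DISTRIBUTE at L (target: ((b+b)*((b+4)+(9*4)))): (((b+b)*((b+4)+(9*4)))*(2*y)) -> ((((b+b)*(b+4))+((b+b)*(9*4)))*(2*y))
Apply DISTRIBUTE at root (target: ((((b+b)*(b+4))+((b+b)*(9*4)))*(2*y))): ((((b+b)*(b+4))+((b+b)*(9*4)))*(2*y)) -> ((((b+b)*(b+4))*(2*y))+(((b+b)*(9*4))*(2*y)))
Apply SIMPLIFY at RLR (target: (9*4)): ((((b+b)*(b+4))*(2*y))+(((b+b)*(9*4))*(2*y))) -> ((((b+b)*(b+4))*(2*y))+(((b+b)*36)*(2*y)))
Apply DISTRIBUTE at LL (target: ((b+b)*(b+4))): ((((b+b)*(b+4))*(2*y))+(((b+b)*36)*(2*y))) -> (((((b+b)*b)+((b+b)*4))*(2*y))+(((b+b)*36)*(2*y)))
Apply FACTOR at LL (target: (((b+b)*b)+((b+b)*4))): (((((b+b)*b)+((b+b)*4))*(2*y))+(((b+b)*36)*(2*y))) -> ((((b+b)*(b+4))*(2*y))+(((b+b)*36)*(2*y)))
Apply DISTRIBUTE at LL (target: ((b+b)*(b+4))): ((((b+b)*(b+4))*(2*y))+(((b+b)*36)*(2*y))) -> (((((b+b)*b)+((b+b)*4))*(2*y))+(((b+b)*36)*(2*y)))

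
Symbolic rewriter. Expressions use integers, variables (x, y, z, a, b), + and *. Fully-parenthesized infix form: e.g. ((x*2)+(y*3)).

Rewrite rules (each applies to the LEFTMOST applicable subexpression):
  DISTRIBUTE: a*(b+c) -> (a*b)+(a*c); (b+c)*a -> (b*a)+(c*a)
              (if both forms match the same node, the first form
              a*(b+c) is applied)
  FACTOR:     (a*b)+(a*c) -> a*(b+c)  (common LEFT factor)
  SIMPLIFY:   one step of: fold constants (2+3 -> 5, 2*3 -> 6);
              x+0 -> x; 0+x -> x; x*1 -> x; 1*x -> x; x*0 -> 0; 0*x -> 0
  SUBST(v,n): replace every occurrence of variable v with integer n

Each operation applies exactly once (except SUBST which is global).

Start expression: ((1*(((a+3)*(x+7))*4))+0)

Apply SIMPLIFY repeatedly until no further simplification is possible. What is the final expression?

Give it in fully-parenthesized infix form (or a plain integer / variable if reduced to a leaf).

Answer: (((a+3)*(x+7))*4)

Derivation:
Start: ((1*(((a+3)*(x+7))*4))+0)
Step 1: at root: ((1*(((a+3)*(x+7))*4))+0) -> (1*(((a+3)*(x+7))*4)); overall: ((1*(((a+3)*(x+7))*4))+0) -> (1*(((a+3)*(x+7))*4))
Step 2: at root: (1*(((a+3)*(x+7))*4)) -> (((a+3)*(x+7))*4); overall: (1*(((a+3)*(x+7))*4)) -> (((a+3)*(x+7))*4)
Fixed point: (((a+3)*(x+7))*4)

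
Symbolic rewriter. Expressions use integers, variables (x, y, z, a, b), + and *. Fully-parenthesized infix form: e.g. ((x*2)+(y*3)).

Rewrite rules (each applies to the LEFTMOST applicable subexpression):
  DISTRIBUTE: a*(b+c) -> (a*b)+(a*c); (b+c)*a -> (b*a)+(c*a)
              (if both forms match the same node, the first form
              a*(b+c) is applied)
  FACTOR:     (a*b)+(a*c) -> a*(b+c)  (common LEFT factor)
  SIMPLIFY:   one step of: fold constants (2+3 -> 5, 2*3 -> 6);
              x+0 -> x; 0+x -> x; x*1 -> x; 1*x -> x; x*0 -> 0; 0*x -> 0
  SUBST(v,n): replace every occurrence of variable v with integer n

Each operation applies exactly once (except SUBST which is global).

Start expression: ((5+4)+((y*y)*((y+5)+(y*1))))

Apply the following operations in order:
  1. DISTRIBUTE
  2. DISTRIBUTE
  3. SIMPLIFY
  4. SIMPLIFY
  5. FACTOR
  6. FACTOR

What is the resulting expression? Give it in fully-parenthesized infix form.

Start: ((5+4)+((y*y)*((y+5)+(y*1))))
Apply DISTRIBUTE at R (target: ((y*y)*((y+5)+(y*1)))): ((5+4)+((y*y)*((y+5)+(y*1)))) -> ((5+4)+(((y*y)*(y+5))+((y*y)*(y*1))))
Apply DISTRIBUTE at RL (target: ((y*y)*(y+5))): ((5+4)+(((y*y)*(y+5))+((y*y)*(y*1)))) -> ((5+4)+((((y*y)*y)+((y*y)*5))+((y*y)*(y*1))))
Apply SIMPLIFY at L (target: (5+4)): ((5+4)+((((y*y)*y)+((y*y)*5))+((y*y)*(y*1)))) -> (9+((((y*y)*y)+((y*y)*5))+((y*y)*(y*1))))
Apply SIMPLIFY at RRR (target: (y*1)): (9+((((y*y)*y)+((y*y)*5))+((y*y)*(y*1)))) -> (9+((((y*y)*y)+((y*y)*5))+((y*y)*y)))
Apply FACTOR at RL (target: (((y*y)*y)+((y*y)*5))): (9+((((y*y)*y)+((y*y)*5))+((y*y)*y))) -> (9+(((y*y)*(y+5))+((y*y)*y)))
Apply FACTOR at R (target: (((y*y)*(y+5))+((y*y)*y))): (9+(((y*y)*(y+5))+((y*y)*y))) -> (9+((y*y)*((y+5)+y)))

Answer: (9+((y*y)*((y+5)+y)))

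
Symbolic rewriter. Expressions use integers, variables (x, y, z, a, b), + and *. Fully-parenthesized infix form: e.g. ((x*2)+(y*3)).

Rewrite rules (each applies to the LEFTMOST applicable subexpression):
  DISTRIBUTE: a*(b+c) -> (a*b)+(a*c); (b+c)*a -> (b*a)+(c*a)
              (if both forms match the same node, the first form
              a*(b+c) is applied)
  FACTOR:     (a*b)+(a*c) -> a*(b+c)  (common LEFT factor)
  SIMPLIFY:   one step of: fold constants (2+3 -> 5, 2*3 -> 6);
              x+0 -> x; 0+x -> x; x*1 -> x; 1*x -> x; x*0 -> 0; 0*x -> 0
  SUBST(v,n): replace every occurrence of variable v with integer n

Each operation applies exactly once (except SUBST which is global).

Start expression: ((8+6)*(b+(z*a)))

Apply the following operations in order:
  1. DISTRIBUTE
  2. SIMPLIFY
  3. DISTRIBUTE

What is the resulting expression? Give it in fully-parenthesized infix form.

Start: ((8+6)*(b+(z*a)))
Apply DISTRIBUTE at root (target: ((8+6)*(b+(z*a)))): ((8+6)*(b+(z*a))) -> (((8+6)*b)+((8+6)*(z*a)))
Apply SIMPLIFY at LL (target: (8+6)): (((8+6)*b)+((8+6)*(z*a))) -> ((14*b)+((8+6)*(z*a)))
Apply DISTRIBUTE at R (target: ((8+6)*(z*a))): ((14*b)+((8+6)*(z*a))) -> ((14*b)+((8*(z*a))+(6*(z*a))))

Answer: ((14*b)+((8*(z*a))+(6*(z*a))))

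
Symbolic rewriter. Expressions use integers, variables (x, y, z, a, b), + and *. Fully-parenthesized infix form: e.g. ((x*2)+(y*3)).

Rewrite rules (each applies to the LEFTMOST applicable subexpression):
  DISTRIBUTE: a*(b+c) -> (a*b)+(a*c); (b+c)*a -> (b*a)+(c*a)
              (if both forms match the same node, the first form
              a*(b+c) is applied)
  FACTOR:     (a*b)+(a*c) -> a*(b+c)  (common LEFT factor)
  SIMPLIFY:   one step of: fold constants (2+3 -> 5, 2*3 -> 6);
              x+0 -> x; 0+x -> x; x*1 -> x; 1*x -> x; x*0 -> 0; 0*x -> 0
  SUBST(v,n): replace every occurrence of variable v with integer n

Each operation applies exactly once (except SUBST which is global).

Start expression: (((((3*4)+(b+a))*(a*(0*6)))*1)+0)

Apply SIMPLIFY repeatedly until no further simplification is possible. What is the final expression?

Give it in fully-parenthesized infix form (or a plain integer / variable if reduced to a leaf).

Answer: 0

Derivation:
Start: (((((3*4)+(b+a))*(a*(0*6)))*1)+0)
Step 1: at root: (((((3*4)+(b+a))*(a*(0*6)))*1)+0) -> ((((3*4)+(b+a))*(a*(0*6)))*1); overall: (((((3*4)+(b+a))*(a*(0*6)))*1)+0) -> ((((3*4)+(b+a))*(a*(0*6)))*1)
Step 2: at root: ((((3*4)+(b+a))*(a*(0*6)))*1) -> (((3*4)+(b+a))*(a*(0*6))); overall: ((((3*4)+(b+a))*(a*(0*6)))*1) -> (((3*4)+(b+a))*(a*(0*6)))
Step 3: at LL: (3*4) -> 12; overall: (((3*4)+(b+a))*(a*(0*6))) -> ((12+(b+a))*(a*(0*6)))
Step 4: at RR: (0*6) -> 0; overall: ((12+(b+a))*(a*(0*6))) -> ((12+(b+a))*(a*0))
Step 5: at R: (a*0) -> 0; overall: ((12+(b+a))*(a*0)) -> ((12+(b+a))*0)
Step 6: at root: ((12+(b+a))*0) -> 0; overall: ((12+(b+a))*0) -> 0
Fixed point: 0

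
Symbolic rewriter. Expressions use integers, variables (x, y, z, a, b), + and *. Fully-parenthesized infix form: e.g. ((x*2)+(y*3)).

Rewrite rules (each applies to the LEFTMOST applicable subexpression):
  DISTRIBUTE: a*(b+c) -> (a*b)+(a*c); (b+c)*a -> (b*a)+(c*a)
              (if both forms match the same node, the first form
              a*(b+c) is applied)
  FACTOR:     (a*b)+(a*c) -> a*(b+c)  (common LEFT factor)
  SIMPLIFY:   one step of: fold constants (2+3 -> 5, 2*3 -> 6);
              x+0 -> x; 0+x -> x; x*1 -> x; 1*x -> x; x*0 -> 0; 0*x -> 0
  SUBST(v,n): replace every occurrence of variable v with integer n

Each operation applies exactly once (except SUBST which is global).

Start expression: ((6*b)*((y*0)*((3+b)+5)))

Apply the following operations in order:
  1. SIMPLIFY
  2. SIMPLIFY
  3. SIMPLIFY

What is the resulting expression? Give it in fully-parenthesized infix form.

Answer: 0

Derivation:
Start: ((6*b)*((y*0)*((3+b)+5)))
Apply SIMPLIFY at RL (target: (y*0)): ((6*b)*((y*0)*((3+b)+5))) -> ((6*b)*(0*((3+b)+5)))
Apply SIMPLIFY at R (target: (0*((3+b)+5))): ((6*b)*(0*((3+b)+5))) -> ((6*b)*0)
Apply SIMPLIFY at root (target: ((6*b)*0)): ((6*b)*0) -> 0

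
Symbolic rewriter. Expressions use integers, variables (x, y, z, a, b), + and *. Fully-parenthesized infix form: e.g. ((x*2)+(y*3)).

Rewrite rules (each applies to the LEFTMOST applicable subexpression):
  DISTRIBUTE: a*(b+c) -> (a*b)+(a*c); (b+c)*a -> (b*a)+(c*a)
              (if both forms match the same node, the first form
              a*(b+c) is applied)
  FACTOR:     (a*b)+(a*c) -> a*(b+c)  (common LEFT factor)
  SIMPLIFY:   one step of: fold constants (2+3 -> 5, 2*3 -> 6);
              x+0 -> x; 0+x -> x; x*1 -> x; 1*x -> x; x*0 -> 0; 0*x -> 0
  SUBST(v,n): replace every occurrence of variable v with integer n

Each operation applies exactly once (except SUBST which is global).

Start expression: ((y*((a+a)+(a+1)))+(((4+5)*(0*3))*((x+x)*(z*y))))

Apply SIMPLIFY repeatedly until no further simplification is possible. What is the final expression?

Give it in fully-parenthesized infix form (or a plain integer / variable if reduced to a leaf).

Answer: (y*((a+a)+(a+1)))

Derivation:
Start: ((y*((a+a)+(a+1)))+(((4+5)*(0*3))*((x+x)*(z*y))))
Step 1: at RLL: (4+5) -> 9; overall: ((y*((a+a)+(a+1)))+(((4+5)*(0*3))*((x+x)*(z*y)))) -> ((y*((a+a)+(a+1)))+((9*(0*3))*((x+x)*(z*y))))
Step 2: at RLR: (0*3) -> 0; overall: ((y*((a+a)+(a+1)))+((9*(0*3))*((x+x)*(z*y)))) -> ((y*((a+a)+(a+1)))+((9*0)*((x+x)*(z*y))))
Step 3: at RL: (9*0) -> 0; overall: ((y*((a+a)+(a+1)))+((9*0)*((x+x)*(z*y)))) -> ((y*((a+a)+(a+1)))+(0*((x+x)*(z*y))))
Step 4: at R: (0*((x+x)*(z*y))) -> 0; overall: ((y*((a+a)+(a+1)))+(0*((x+x)*(z*y)))) -> ((y*((a+a)+(a+1)))+0)
Step 5: at root: ((y*((a+a)+(a+1)))+0) -> (y*((a+a)+(a+1))); overall: ((y*((a+a)+(a+1)))+0) -> (y*((a+a)+(a+1)))
Fixed point: (y*((a+a)+(a+1)))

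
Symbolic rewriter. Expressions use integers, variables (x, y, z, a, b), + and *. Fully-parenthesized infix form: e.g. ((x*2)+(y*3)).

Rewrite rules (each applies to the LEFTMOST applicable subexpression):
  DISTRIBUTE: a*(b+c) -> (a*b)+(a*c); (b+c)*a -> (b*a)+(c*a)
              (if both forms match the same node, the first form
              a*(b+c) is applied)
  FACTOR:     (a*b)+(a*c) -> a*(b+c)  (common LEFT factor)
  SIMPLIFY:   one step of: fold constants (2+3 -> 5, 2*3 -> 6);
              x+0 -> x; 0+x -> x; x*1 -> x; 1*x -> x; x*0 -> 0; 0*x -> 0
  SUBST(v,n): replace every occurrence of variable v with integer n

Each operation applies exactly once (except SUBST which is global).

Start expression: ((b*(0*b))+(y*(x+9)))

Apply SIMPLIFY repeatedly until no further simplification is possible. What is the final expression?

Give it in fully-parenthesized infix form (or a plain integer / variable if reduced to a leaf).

Answer: (y*(x+9))

Derivation:
Start: ((b*(0*b))+(y*(x+9)))
Step 1: at LR: (0*b) -> 0; overall: ((b*(0*b))+(y*(x+9))) -> ((b*0)+(y*(x+9)))
Step 2: at L: (b*0) -> 0; overall: ((b*0)+(y*(x+9))) -> (0+(y*(x+9)))
Step 3: at root: (0+(y*(x+9))) -> (y*(x+9)); overall: (0+(y*(x+9))) -> (y*(x+9))
Fixed point: (y*(x+9))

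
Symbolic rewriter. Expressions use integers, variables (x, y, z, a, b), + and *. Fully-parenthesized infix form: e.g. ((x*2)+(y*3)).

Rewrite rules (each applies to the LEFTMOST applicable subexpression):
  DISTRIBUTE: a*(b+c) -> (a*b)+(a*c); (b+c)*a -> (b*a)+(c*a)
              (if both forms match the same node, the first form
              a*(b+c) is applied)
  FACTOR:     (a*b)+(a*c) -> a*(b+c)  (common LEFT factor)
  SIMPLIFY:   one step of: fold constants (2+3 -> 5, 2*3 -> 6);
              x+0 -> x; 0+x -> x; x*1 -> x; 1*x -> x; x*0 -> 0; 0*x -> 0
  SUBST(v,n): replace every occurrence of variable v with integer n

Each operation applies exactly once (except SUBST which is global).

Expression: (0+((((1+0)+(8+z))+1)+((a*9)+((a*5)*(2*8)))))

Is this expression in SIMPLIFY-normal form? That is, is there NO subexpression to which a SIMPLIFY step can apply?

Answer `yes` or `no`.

Answer: no

Derivation:
Expression: (0+((((1+0)+(8+z))+1)+((a*9)+((a*5)*(2*8)))))
Scanning for simplifiable subexpressions (pre-order)...
  at root: (0+((((1+0)+(8+z))+1)+((a*9)+((a*5)*(2*8))))) (SIMPLIFIABLE)
  at R: ((((1+0)+(8+z))+1)+((a*9)+((a*5)*(2*8)))) (not simplifiable)
  at RL: (((1+0)+(8+z))+1) (not simplifiable)
  at RLL: ((1+0)+(8+z)) (not simplifiable)
  at RLLL: (1+0) (SIMPLIFIABLE)
  at RLLR: (8+z) (not simplifiable)
  at RR: ((a*9)+((a*5)*(2*8))) (not simplifiable)
  at RRL: (a*9) (not simplifiable)
  at RRR: ((a*5)*(2*8)) (not simplifiable)
  at RRRL: (a*5) (not simplifiable)
  at RRRR: (2*8) (SIMPLIFIABLE)
Found simplifiable subexpr at path root: (0+((((1+0)+(8+z))+1)+((a*9)+((a*5)*(2*8)))))
One SIMPLIFY step would give: ((((1+0)+(8+z))+1)+((a*9)+((a*5)*(2*8))))
-> NOT in normal form.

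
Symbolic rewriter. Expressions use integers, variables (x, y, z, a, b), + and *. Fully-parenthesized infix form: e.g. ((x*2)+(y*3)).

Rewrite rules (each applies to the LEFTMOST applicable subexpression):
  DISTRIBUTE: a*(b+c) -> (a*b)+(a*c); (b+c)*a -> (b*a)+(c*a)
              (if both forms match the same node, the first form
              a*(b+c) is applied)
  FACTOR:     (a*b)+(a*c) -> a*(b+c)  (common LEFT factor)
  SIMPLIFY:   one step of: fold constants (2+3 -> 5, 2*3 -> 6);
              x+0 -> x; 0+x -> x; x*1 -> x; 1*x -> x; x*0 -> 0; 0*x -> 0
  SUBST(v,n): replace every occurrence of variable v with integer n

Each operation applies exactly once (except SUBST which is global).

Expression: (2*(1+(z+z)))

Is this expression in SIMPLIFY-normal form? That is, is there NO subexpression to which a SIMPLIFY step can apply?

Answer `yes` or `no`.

Expression: (2*(1+(z+z)))
Scanning for simplifiable subexpressions (pre-order)...
  at root: (2*(1+(z+z))) (not simplifiable)
  at R: (1+(z+z)) (not simplifiable)
  at RR: (z+z) (not simplifiable)
Result: no simplifiable subexpression found -> normal form.

Answer: yes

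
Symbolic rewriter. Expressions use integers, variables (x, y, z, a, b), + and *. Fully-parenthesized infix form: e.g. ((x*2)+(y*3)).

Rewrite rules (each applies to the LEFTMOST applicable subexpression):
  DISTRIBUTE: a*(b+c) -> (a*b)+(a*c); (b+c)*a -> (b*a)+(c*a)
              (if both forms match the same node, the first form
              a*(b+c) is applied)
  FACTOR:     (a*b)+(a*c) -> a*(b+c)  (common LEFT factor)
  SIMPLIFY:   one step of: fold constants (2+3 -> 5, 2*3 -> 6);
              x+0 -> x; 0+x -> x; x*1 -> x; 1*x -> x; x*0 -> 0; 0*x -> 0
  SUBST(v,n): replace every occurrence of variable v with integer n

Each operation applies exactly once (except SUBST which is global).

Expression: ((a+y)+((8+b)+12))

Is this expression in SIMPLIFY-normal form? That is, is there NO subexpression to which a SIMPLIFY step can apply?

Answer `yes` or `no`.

Expression: ((a+y)+((8+b)+12))
Scanning for simplifiable subexpressions (pre-order)...
  at root: ((a+y)+((8+b)+12)) (not simplifiable)
  at L: (a+y) (not simplifiable)
  at R: ((8+b)+12) (not simplifiable)
  at RL: (8+b) (not simplifiable)
Result: no simplifiable subexpression found -> normal form.

Answer: yes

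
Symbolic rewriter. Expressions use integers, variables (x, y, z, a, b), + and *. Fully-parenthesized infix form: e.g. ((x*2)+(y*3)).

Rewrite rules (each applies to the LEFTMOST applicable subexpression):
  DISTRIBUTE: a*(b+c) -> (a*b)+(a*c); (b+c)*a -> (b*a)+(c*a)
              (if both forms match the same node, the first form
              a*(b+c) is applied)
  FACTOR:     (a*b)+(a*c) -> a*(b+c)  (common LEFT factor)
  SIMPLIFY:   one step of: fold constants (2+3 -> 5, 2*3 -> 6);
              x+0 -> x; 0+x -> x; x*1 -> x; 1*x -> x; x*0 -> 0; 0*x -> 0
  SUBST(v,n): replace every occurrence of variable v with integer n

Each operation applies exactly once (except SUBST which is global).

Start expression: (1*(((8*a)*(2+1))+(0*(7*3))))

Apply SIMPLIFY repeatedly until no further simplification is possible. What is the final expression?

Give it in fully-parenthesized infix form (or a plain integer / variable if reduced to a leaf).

Start: (1*(((8*a)*(2+1))+(0*(7*3))))
Step 1: at root: (1*(((8*a)*(2+1))+(0*(7*3)))) -> (((8*a)*(2+1))+(0*(7*3))); overall: (1*(((8*a)*(2+1))+(0*(7*3)))) -> (((8*a)*(2+1))+(0*(7*3)))
Step 2: at LR: (2+1) -> 3; overall: (((8*a)*(2+1))+(0*(7*3))) -> (((8*a)*3)+(0*(7*3)))
Step 3: at R: (0*(7*3)) -> 0; overall: (((8*a)*3)+(0*(7*3))) -> (((8*a)*3)+0)
Step 4: at root: (((8*a)*3)+0) -> ((8*a)*3); overall: (((8*a)*3)+0) -> ((8*a)*3)
Fixed point: ((8*a)*3)

Answer: ((8*a)*3)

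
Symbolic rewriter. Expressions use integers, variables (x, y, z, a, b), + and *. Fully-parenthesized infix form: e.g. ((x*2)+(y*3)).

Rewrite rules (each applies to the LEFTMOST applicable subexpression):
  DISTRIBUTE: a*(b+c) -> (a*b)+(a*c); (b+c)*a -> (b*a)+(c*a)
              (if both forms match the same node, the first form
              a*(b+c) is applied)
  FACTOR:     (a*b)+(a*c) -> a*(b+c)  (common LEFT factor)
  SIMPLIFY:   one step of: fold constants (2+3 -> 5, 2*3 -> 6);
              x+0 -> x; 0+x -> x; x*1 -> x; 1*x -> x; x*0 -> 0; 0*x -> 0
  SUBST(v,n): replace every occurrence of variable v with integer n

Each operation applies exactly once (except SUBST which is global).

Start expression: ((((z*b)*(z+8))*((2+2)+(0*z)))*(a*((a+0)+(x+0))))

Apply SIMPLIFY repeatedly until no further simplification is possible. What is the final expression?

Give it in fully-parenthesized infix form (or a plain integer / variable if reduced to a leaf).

Answer: ((((z*b)*(z+8))*4)*(a*(a+x)))

Derivation:
Start: ((((z*b)*(z+8))*((2+2)+(0*z)))*(a*((a+0)+(x+0))))
Step 1: at LRL: (2+2) -> 4; overall: ((((z*b)*(z+8))*((2+2)+(0*z)))*(a*((a+0)+(x+0)))) -> ((((z*b)*(z+8))*(4+(0*z)))*(a*((a+0)+(x+0))))
Step 2: at LRR: (0*z) -> 0; overall: ((((z*b)*(z+8))*(4+(0*z)))*(a*((a+0)+(x+0)))) -> ((((z*b)*(z+8))*(4+0))*(a*((a+0)+(x+0))))
Step 3: at LR: (4+0) -> 4; overall: ((((z*b)*(z+8))*(4+0))*(a*((a+0)+(x+0)))) -> ((((z*b)*(z+8))*4)*(a*((a+0)+(x+0))))
Step 4: at RRL: (a+0) -> a; overall: ((((z*b)*(z+8))*4)*(a*((a+0)+(x+0)))) -> ((((z*b)*(z+8))*4)*(a*(a+(x+0))))
Step 5: at RRR: (x+0) -> x; overall: ((((z*b)*(z+8))*4)*(a*(a+(x+0)))) -> ((((z*b)*(z+8))*4)*(a*(a+x)))
Fixed point: ((((z*b)*(z+8))*4)*(a*(a+x)))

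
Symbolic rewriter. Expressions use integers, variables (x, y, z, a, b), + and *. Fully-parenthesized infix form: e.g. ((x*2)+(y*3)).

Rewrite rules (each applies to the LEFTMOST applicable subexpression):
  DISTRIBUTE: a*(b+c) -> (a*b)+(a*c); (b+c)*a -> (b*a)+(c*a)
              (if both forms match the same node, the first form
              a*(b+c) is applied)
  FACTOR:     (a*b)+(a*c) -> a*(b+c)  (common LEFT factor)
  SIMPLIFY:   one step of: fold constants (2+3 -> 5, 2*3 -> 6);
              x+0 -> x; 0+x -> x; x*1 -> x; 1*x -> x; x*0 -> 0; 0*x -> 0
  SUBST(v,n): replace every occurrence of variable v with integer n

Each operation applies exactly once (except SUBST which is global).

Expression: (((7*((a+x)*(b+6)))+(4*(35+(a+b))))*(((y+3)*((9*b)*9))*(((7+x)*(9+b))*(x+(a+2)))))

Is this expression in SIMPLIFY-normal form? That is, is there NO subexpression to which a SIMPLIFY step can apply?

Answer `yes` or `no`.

Answer: yes

Derivation:
Expression: (((7*((a+x)*(b+6)))+(4*(35+(a+b))))*(((y+3)*((9*b)*9))*(((7+x)*(9+b))*(x+(a+2)))))
Scanning for simplifiable subexpressions (pre-order)...
  at root: (((7*((a+x)*(b+6)))+(4*(35+(a+b))))*(((y+3)*((9*b)*9))*(((7+x)*(9+b))*(x+(a+2))))) (not simplifiable)
  at L: ((7*((a+x)*(b+6)))+(4*(35+(a+b)))) (not simplifiable)
  at LL: (7*((a+x)*(b+6))) (not simplifiable)
  at LLR: ((a+x)*(b+6)) (not simplifiable)
  at LLRL: (a+x) (not simplifiable)
  at LLRR: (b+6) (not simplifiable)
  at LR: (4*(35+(a+b))) (not simplifiable)
  at LRR: (35+(a+b)) (not simplifiable)
  at LRRR: (a+b) (not simplifiable)
  at R: (((y+3)*((9*b)*9))*(((7+x)*(9+b))*(x+(a+2)))) (not simplifiable)
  at RL: ((y+3)*((9*b)*9)) (not simplifiable)
  at RLL: (y+3) (not simplifiable)
  at RLR: ((9*b)*9) (not simplifiable)
  at RLRL: (9*b) (not simplifiable)
  at RR: (((7+x)*(9+b))*(x+(a+2))) (not simplifiable)
  at RRL: ((7+x)*(9+b)) (not simplifiable)
  at RRLL: (7+x) (not simplifiable)
  at RRLR: (9+b) (not simplifiable)
  at RRR: (x+(a+2)) (not simplifiable)
  at RRRR: (a+2) (not simplifiable)
Result: no simplifiable subexpression found -> normal form.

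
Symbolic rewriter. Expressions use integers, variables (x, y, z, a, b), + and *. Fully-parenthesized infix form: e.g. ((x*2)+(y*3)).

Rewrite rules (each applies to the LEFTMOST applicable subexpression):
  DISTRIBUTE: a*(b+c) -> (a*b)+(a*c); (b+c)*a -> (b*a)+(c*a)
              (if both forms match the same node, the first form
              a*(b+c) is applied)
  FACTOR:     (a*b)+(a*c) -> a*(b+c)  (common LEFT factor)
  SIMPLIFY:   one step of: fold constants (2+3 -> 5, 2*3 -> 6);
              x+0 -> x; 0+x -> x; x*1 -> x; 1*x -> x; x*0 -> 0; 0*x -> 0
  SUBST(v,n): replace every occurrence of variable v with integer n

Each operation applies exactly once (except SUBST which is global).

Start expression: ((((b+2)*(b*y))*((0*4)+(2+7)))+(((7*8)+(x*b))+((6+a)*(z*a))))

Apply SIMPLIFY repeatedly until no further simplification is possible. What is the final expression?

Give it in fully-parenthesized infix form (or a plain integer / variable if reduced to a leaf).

Answer: ((((b+2)*(b*y))*9)+((56+(x*b))+((6+a)*(z*a))))

Derivation:
Start: ((((b+2)*(b*y))*((0*4)+(2+7)))+(((7*8)+(x*b))+((6+a)*(z*a))))
Step 1: at LRL: (0*4) -> 0; overall: ((((b+2)*(b*y))*((0*4)+(2+7)))+(((7*8)+(x*b))+((6+a)*(z*a)))) -> ((((b+2)*(b*y))*(0+(2+7)))+(((7*8)+(x*b))+((6+a)*(z*a))))
Step 2: at LR: (0+(2+7)) -> (2+7); overall: ((((b+2)*(b*y))*(0+(2+7)))+(((7*8)+(x*b))+((6+a)*(z*a)))) -> ((((b+2)*(b*y))*(2+7))+(((7*8)+(x*b))+((6+a)*(z*a))))
Step 3: at LR: (2+7) -> 9; overall: ((((b+2)*(b*y))*(2+7))+(((7*8)+(x*b))+((6+a)*(z*a)))) -> ((((b+2)*(b*y))*9)+(((7*8)+(x*b))+((6+a)*(z*a))))
Step 4: at RLL: (7*8) -> 56; overall: ((((b+2)*(b*y))*9)+(((7*8)+(x*b))+((6+a)*(z*a)))) -> ((((b+2)*(b*y))*9)+((56+(x*b))+((6+a)*(z*a))))
Fixed point: ((((b+2)*(b*y))*9)+((56+(x*b))+((6+a)*(z*a))))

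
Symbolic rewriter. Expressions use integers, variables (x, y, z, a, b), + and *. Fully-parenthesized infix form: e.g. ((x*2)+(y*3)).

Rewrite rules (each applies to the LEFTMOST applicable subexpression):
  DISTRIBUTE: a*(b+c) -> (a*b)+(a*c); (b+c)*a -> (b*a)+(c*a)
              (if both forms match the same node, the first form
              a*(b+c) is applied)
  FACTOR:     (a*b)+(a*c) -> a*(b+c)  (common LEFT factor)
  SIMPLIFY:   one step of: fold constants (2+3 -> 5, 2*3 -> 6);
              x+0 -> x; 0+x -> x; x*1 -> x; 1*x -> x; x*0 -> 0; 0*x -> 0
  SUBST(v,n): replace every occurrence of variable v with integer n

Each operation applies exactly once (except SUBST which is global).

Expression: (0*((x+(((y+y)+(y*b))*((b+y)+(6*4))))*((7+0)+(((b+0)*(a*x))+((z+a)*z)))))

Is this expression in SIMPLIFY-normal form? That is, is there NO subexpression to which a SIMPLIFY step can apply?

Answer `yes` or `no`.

Expression: (0*((x+(((y+y)+(y*b))*((b+y)+(6*4))))*((7+0)+(((b+0)*(a*x))+((z+a)*z)))))
Scanning for simplifiable subexpressions (pre-order)...
  at root: (0*((x+(((y+y)+(y*b))*((b+y)+(6*4))))*((7+0)+(((b+0)*(a*x))+((z+a)*z))))) (SIMPLIFIABLE)
  at R: ((x+(((y+y)+(y*b))*((b+y)+(6*4))))*((7+0)+(((b+0)*(a*x))+((z+a)*z)))) (not simplifiable)
  at RL: (x+(((y+y)+(y*b))*((b+y)+(6*4)))) (not simplifiable)
  at RLR: (((y+y)+(y*b))*((b+y)+(6*4))) (not simplifiable)
  at RLRL: ((y+y)+(y*b)) (not simplifiable)
  at RLRLL: (y+y) (not simplifiable)
  at RLRLR: (y*b) (not simplifiable)
  at RLRR: ((b+y)+(6*4)) (not simplifiable)
  at RLRRL: (b+y) (not simplifiable)
  at RLRRR: (6*4) (SIMPLIFIABLE)
  at RR: ((7+0)+(((b+0)*(a*x))+((z+a)*z))) (not simplifiable)
  at RRL: (7+0) (SIMPLIFIABLE)
  at RRR: (((b+0)*(a*x))+((z+a)*z)) (not simplifiable)
  at RRRL: ((b+0)*(a*x)) (not simplifiable)
  at RRRLL: (b+0) (SIMPLIFIABLE)
  at RRRLR: (a*x) (not simplifiable)
  at RRRR: ((z+a)*z) (not simplifiable)
  at RRRRL: (z+a) (not simplifiable)
Found simplifiable subexpr at path root: (0*((x+(((y+y)+(y*b))*((b+y)+(6*4))))*((7+0)+(((b+0)*(a*x))+((z+a)*z)))))
One SIMPLIFY step would give: 0
-> NOT in normal form.

Answer: no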